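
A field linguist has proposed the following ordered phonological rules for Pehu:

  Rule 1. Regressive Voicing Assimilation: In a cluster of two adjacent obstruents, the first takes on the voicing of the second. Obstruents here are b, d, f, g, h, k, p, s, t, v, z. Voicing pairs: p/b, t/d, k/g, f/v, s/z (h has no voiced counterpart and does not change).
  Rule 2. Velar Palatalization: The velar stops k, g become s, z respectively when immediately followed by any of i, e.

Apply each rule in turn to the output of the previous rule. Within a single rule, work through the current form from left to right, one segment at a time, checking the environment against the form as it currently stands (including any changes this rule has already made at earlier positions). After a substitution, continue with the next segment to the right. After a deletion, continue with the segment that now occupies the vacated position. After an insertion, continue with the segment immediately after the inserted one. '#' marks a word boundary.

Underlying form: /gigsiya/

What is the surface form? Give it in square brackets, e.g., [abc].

[ziksiya]

Rule 1 Regressive Voicing Assimilation: [gigsiya] → [giksiya]
Rule 2 Velar Palatalization: [giksiya] → [ziksiya]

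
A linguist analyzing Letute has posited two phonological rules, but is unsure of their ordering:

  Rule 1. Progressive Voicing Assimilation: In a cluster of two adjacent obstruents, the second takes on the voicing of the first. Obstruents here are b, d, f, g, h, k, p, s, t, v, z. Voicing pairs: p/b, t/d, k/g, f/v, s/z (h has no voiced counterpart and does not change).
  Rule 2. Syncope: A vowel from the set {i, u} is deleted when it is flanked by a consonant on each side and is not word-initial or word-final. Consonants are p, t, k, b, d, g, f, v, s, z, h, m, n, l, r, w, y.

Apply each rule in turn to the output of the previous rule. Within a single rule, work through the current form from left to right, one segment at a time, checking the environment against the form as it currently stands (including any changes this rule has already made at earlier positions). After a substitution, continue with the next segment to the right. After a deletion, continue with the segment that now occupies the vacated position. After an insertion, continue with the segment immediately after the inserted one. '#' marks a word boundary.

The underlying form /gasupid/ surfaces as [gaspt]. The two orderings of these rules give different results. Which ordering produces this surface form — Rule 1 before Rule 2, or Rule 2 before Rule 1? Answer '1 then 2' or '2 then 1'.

Order 1 then 2:
  1 Progressive Voicing Assimilation: no change — [gasupid]
  2 Syncope: [gasupid] → [gaspd]
  result: [gaspd]
Order 2 then 1:
  2 Syncope: [gasupid] → [gaspd]
  1 Progressive Voicing Assimilation: [gaspd] → [gaspt]
  result: [gaspt]

2 then 1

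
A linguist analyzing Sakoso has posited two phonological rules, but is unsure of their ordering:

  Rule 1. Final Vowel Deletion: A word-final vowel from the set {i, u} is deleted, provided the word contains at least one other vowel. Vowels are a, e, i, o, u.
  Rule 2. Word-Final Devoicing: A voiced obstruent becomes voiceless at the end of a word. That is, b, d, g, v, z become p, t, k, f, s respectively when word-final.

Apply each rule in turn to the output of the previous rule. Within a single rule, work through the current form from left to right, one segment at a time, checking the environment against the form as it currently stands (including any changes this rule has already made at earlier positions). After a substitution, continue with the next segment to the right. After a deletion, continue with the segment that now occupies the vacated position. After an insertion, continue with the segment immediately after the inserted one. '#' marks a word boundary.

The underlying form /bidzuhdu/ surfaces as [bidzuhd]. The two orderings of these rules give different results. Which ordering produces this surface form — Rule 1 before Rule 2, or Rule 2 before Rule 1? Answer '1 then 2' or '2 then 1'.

2 then 1

Order 1 then 2:
  1 Final Vowel Deletion: [bidzuhdu] → [bidzuhd]
  2 Word-Final Devoicing: [bidzuhd] → [bidzuht]
  result: [bidzuht]
Order 2 then 1:
  2 Word-Final Devoicing: no change — [bidzuhdu]
  1 Final Vowel Deletion: [bidzuhdu] → [bidzuhd]
  result: [bidzuhd]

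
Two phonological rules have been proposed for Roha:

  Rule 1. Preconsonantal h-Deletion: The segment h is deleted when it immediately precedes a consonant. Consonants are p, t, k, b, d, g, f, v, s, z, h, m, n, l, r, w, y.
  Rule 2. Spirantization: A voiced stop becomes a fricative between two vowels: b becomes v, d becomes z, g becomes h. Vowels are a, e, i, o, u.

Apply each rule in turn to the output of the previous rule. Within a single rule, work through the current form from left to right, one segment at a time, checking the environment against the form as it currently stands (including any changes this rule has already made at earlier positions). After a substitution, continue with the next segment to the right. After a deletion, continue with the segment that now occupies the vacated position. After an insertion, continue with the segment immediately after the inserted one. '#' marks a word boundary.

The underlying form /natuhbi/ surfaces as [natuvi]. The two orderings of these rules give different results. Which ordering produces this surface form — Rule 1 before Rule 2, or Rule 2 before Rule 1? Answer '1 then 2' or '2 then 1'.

Order 1 then 2:
  1 Preconsonantal h-Deletion: [natuhbi] → [natubi]
  2 Spirantization: [natubi] → [natuvi]
  result: [natuvi]
Order 2 then 1:
  2 Spirantization: no change — [natuhbi]
  1 Preconsonantal h-Deletion: [natuhbi] → [natubi]
  result: [natubi]

1 then 2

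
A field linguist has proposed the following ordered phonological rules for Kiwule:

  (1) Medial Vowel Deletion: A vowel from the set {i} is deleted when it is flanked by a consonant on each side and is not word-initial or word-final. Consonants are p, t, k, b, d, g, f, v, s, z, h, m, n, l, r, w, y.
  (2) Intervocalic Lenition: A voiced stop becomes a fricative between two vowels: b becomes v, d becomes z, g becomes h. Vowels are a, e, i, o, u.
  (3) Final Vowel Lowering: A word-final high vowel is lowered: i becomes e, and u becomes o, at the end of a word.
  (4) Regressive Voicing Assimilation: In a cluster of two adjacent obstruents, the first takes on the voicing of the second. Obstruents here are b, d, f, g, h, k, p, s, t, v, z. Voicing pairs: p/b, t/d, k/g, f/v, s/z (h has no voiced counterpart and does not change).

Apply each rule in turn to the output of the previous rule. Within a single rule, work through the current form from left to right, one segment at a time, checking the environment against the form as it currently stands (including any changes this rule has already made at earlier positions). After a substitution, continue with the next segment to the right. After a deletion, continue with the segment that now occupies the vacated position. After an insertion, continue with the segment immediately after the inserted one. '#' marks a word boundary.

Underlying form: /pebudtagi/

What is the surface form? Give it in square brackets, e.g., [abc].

(1) Medial Vowel Deletion: no change — [pebudtagi]
(2) Intervocalic Lenition: [pebudtagi] → [pevudtahi]
(3) Final Vowel Lowering: [pevudtahi] → [pevudtahe]
(4) Regressive Voicing Assimilation: [pevudtahe] → [pevuttahe]

[pevuttahe]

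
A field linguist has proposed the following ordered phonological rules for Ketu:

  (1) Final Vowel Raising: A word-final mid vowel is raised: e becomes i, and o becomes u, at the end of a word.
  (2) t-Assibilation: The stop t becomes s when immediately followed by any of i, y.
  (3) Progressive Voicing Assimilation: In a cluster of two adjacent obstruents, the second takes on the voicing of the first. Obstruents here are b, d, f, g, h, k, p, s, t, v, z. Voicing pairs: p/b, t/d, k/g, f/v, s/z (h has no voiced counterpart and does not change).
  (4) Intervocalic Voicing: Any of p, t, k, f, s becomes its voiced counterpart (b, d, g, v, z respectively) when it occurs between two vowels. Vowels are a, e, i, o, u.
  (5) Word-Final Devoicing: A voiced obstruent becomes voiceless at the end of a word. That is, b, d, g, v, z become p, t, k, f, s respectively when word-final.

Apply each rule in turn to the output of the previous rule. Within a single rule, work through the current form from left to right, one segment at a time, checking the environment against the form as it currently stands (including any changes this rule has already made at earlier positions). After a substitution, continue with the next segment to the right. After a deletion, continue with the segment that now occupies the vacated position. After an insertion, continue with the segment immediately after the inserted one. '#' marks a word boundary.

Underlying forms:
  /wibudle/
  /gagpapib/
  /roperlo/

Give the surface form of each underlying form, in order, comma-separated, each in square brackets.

[wibudli], [gagbabip], [roberlu]

/wibudle/:
  (1) Final Vowel Raising: [wibudle] → [wibudli]
  (2) t-Assibilation: no change — [wibudli]
  (3) Progressive Voicing Assimilation: no change — [wibudli]
  (4) Intervocalic Voicing: no change — [wibudli]
  (5) Word-Final Devoicing: no change — [wibudli]
/gagpapib/:
  (1) Final Vowel Raising: no change — [gagpapib]
  (2) t-Assibilation: no change — [gagpapib]
  (3) Progressive Voicing Assimilation: [gagpapib] → [gagbapib]
  (4) Intervocalic Voicing: [gagbapib] → [gagbabib]
  (5) Word-Final Devoicing: [gagbabib] → [gagbabip]
/roperlo/:
  (1) Final Vowel Raising: [roperlo] → [roperlu]
  (2) t-Assibilation: no change — [roperlu]
  (3) Progressive Voicing Assimilation: no change — [roperlu]
  (4) Intervocalic Voicing: [roperlu] → [roberlu]
  (5) Word-Final Devoicing: no change — [roberlu]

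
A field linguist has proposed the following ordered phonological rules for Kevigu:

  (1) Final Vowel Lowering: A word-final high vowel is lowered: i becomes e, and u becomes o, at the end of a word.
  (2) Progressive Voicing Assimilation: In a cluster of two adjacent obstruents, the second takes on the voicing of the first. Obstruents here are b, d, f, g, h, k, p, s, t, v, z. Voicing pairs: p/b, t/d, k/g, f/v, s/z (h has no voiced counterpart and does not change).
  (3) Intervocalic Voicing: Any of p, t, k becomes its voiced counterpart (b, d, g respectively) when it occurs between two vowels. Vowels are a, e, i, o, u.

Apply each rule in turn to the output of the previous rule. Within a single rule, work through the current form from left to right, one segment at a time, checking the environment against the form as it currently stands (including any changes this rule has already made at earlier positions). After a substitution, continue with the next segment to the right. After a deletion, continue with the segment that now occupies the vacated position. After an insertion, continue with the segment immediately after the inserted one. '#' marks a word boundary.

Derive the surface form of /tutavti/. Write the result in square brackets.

[tudavde]

(1) Final Vowel Lowering: [tutavti] → [tutavte]
(2) Progressive Voicing Assimilation: [tutavte] → [tutavde]
(3) Intervocalic Voicing: [tutavde] → [tudavde]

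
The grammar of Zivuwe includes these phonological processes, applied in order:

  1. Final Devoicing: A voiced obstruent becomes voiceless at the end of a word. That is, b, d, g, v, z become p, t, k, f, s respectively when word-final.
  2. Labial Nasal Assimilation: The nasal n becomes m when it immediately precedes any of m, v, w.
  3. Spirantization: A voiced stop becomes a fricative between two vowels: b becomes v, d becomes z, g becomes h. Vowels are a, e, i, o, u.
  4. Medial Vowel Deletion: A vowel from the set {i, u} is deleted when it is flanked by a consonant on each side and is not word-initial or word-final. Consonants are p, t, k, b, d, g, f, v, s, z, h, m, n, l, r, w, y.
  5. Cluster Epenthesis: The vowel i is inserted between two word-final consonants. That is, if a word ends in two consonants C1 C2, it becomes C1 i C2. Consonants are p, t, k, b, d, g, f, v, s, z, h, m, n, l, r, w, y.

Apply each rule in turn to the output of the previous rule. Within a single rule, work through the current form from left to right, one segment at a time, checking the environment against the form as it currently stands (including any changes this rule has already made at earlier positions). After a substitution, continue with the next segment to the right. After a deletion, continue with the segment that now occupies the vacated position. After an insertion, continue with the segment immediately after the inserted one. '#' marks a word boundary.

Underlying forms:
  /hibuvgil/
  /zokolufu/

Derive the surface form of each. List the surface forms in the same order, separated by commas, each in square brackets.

[hvvgil], [zokolfu]

/hibuvgil/:
  1 Final Devoicing: no change — [hibuvgil]
  2 Labial Nasal Assimilation: no change — [hibuvgil]
  3 Spirantization: [hibuvgil] → [hivuvgil]
  4 Medial Vowel Deletion: [hivuvgil] → [hvvgl]
  5 Cluster Epenthesis: [hvvgl] → [hvvgil]
/zokolufu/:
  1 Final Devoicing: no change — [zokolufu]
  2 Labial Nasal Assimilation: no change — [zokolufu]
  3 Spirantization: no change — [zokolufu]
  4 Medial Vowel Deletion: [zokolufu] → [zokolfu]
  5 Cluster Epenthesis: no change — [zokolfu]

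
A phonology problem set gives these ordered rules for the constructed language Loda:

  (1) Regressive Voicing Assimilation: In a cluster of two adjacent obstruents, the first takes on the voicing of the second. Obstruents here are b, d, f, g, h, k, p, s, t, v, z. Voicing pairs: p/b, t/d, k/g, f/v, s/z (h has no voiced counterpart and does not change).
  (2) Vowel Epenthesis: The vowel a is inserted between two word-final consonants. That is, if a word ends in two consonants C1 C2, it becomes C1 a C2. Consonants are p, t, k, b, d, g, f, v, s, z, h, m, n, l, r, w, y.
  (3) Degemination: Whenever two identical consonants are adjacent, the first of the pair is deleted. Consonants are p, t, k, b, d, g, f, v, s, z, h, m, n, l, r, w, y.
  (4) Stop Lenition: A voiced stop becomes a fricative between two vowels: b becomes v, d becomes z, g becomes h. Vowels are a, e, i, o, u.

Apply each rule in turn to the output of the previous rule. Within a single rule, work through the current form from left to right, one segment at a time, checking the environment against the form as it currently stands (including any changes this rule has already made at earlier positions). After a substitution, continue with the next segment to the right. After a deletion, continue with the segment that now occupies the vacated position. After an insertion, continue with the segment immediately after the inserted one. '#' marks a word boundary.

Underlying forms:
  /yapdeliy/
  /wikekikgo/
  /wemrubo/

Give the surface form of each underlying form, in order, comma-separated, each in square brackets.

[yabdeliy], [wikekiho], [wemruvo]

/yapdeliy/:
  (1) Regressive Voicing Assimilation: [yapdeliy] → [yabdeliy]
  (2) Vowel Epenthesis: no change — [yabdeliy]
  (3) Degemination: no change — [yabdeliy]
  (4) Stop Lenition: no change — [yabdeliy]
/wikekikgo/:
  (1) Regressive Voicing Assimilation: [wikekikgo] → [wikekiggo]
  (2) Vowel Epenthesis: no change — [wikekiggo]
  (3) Degemination: [wikekiggo] → [wikekigo]
  (4) Stop Lenition: [wikekigo] → [wikekiho]
/wemrubo/:
  (1) Regressive Voicing Assimilation: no change — [wemrubo]
  (2) Vowel Epenthesis: no change — [wemrubo]
  (3) Degemination: no change — [wemrubo]
  (4) Stop Lenition: [wemrubo] → [wemruvo]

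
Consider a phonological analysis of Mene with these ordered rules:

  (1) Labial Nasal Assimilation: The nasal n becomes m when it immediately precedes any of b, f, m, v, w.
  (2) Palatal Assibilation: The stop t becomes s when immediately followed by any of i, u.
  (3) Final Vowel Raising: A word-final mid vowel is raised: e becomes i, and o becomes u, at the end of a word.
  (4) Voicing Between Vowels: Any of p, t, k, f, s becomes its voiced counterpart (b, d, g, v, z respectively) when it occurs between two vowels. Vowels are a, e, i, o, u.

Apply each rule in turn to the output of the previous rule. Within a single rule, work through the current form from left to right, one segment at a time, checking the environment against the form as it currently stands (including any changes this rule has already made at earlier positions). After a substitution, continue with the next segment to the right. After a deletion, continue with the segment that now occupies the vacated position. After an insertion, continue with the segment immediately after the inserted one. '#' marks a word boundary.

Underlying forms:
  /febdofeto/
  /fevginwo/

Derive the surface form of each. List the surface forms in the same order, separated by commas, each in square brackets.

[febdovedu], [fevgimwu]

/febdofeto/:
  (1) Labial Nasal Assimilation: no change — [febdofeto]
  (2) Palatal Assibilation: no change — [febdofeto]
  (3) Final Vowel Raising: [febdofeto] → [febdofetu]
  (4) Voicing Between Vowels: [febdofetu] → [febdovedu]
/fevginwo/:
  (1) Labial Nasal Assimilation: [fevginwo] → [fevgimwo]
  (2) Palatal Assibilation: no change — [fevgimwo]
  (3) Final Vowel Raising: [fevgimwo] → [fevgimwu]
  (4) Voicing Between Vowels: no change — [fevgimwu]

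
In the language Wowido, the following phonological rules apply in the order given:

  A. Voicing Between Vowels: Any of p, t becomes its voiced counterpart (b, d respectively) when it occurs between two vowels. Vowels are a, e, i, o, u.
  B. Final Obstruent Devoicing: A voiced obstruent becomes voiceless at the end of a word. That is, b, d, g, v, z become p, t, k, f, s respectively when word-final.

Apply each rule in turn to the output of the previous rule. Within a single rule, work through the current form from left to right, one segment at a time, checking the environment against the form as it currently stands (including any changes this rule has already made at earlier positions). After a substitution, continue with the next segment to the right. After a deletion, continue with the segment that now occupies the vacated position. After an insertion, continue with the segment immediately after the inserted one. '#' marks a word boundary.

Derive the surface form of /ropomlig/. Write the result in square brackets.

A Voicing Between Vowels: [ropomlig] → [robomlig]
B Final Obstruent Devoicing: [robomlig] → [robomlik]

[robomlik]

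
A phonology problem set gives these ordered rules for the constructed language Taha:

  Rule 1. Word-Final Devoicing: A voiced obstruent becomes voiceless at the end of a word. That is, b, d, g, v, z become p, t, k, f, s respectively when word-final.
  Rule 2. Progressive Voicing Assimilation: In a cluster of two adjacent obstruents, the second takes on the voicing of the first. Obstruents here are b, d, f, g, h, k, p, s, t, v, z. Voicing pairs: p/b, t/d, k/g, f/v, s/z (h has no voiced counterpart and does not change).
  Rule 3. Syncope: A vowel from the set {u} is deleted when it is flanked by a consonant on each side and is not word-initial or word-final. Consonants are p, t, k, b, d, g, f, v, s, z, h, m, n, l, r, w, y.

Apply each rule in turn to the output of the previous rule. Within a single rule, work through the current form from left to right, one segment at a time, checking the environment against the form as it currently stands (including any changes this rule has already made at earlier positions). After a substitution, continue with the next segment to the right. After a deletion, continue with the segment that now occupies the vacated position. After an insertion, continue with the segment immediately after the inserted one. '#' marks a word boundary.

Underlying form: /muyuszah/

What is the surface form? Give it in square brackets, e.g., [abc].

[myssah]

Rule 1 Word-Final Devoicing: no change — [muyuszah]
Rule 2 Progressive Voicing Assimilation: [muyuszah] → [muyussah]
Rule 3 Syncope: [muyussah] → [myssah]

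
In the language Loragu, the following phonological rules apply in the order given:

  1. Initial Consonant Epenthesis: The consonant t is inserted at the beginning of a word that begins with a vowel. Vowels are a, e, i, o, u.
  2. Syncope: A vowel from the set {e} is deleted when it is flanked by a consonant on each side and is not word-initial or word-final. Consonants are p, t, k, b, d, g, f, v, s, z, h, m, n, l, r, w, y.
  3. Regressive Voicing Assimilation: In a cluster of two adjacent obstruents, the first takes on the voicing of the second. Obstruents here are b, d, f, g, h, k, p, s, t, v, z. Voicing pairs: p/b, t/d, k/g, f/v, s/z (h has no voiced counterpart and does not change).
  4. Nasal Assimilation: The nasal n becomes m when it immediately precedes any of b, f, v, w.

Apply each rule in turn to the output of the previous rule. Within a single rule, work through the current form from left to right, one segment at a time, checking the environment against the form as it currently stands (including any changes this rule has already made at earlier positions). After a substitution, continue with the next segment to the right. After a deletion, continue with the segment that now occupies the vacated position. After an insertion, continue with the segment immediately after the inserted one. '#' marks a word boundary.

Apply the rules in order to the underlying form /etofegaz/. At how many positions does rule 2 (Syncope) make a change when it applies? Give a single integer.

1 Initial Consonant Epenthesis: [etofegaz] → [tetofegaz]
2 Syncope: [tetofegaz] → [ttofgaz]
3 Regressive Voicing Assimilation: [ttofgaz] → [ttovgaz]
4 Nasal Assimilation: no change — [ttovgaz]
Rule 2 changed 2 position(s).

2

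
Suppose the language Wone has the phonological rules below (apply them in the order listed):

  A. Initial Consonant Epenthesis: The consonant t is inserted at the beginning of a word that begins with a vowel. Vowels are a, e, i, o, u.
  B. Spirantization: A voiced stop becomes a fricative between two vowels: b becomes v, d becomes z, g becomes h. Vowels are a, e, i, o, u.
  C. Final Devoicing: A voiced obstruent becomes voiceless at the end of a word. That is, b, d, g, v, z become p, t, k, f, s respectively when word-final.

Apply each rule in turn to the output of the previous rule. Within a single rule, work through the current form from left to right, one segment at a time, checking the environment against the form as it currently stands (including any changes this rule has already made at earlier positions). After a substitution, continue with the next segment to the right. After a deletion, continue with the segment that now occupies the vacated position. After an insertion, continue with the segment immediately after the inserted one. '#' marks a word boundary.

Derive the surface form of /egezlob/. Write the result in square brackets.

A Initial Consonant Epenthesis: [egezlob] → [tegezlob]
B Spirantization: [tegezlob] → [tehezlob]
C Final Devoicing: [tehezlob] → [tehezlop]

[tehezlop]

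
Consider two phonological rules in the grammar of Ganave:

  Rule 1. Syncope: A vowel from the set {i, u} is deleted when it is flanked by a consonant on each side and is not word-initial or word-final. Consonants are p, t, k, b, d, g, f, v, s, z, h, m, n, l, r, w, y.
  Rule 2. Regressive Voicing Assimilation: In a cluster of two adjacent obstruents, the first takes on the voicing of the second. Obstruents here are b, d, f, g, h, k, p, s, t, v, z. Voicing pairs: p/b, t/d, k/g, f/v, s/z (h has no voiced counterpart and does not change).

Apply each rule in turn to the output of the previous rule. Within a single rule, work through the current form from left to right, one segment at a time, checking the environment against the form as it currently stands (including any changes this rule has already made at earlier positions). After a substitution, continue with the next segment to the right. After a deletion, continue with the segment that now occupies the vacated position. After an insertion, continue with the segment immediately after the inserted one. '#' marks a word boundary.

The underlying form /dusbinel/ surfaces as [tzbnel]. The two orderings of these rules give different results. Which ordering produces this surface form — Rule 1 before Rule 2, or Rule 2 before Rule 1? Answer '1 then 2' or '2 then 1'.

1 then 2

Order 1 then 2:
  1 Syncope: [dusbinel] → [dsbnel]
  2 Regressive Voicing Assimilation: [dsbnel] → [tzbnel]
  result: [tzbnel]
Order 2 then 1:
  2 Regressive Voicing Assimilation: [dusbinel] → [duzbinel]
  1 Syncope: [duzbinel] → [dzbnel]
  result: [dzbnel]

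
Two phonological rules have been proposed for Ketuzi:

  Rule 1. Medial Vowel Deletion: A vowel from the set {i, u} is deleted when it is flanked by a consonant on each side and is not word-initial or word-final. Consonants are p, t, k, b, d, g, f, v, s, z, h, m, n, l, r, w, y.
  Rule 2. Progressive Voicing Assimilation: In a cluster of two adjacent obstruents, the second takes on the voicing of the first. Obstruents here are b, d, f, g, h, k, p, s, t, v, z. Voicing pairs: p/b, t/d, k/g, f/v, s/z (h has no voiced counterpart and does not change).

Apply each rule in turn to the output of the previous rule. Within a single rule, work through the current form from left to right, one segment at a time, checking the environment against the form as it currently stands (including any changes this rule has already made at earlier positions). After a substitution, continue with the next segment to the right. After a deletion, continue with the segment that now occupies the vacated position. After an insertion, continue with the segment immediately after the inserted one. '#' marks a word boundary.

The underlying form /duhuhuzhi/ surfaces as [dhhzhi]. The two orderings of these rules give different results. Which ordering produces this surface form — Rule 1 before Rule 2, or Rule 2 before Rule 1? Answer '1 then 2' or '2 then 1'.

2 then 1

Order 1 then 2:
  1 Medial Vowel Deletion: [duhuhuzhi] → [dhhzhi]
  2 Progressive Voicing Assimilation: [dhhzhi] → [dhhshi]
  result: [dhhshi]
Order 2 then 1:
  2 Progressive Voicing Assimilation: no change — [duhuhuzhi]
  1 Medial Vowel Deletion: [duhuhuzhi] → [dhhzhi]
  result: [dhhzhi]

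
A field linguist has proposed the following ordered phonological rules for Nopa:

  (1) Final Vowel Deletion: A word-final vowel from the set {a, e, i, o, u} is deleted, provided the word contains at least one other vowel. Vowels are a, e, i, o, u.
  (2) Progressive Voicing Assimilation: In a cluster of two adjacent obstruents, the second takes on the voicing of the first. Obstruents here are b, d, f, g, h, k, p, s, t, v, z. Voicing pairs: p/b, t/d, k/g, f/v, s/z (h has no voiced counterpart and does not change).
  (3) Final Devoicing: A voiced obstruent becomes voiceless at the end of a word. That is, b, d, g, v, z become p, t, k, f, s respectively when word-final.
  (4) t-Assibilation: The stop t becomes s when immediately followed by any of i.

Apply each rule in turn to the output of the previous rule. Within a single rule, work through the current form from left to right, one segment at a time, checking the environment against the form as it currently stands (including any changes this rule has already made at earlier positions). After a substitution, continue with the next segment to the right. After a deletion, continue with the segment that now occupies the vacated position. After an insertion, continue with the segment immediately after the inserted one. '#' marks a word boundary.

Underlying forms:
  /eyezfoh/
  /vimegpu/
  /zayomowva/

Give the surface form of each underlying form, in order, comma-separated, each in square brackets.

[eyezvoh], [vimegp], [zayomowf]

/eyezfoh/:
  (1) Final Vowel Deletion: no change — [eyezfoh]
  (2) Progressive Voicing Assimilation: [eyezfoh] → [eyezvoh]
  (3) Final Devoicing: no change — [eyezvoh]
  (4) t-Assibilation: no change — [eyezvoh]
/vimegpu/:
  (1) Final Vowel Deletion: [vimegpu] → [vimegp]
  (2) Progressive Voicing Assimilation: [vimegp] → [vimegb]
  (3) Final Devoicing: [vimegb] → [vimegp]
  (4) t-Assibilation: no change — [vimegp]
/zayomowva/:
  (1) Final Vowel Deletion: [zayomowva] → [zayomowv]
  (2) Progressive Voicing Assimilation: no change — [zayomowv]
  (3) Final Devoicing: [zayomowv] → [zayomowf]
  (4) t-Assibilation: no change — [zayomowf]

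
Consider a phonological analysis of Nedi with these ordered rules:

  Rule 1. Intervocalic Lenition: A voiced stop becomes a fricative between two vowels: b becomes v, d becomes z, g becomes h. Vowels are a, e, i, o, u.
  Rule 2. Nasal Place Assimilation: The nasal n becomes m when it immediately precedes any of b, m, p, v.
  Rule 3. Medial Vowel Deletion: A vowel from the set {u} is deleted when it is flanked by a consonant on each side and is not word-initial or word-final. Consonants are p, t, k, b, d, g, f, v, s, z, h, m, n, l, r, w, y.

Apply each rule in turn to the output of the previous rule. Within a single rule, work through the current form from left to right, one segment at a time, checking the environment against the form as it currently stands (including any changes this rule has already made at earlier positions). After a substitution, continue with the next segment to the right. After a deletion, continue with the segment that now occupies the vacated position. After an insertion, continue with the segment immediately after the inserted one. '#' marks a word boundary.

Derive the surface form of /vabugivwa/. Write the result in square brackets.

[vavhivwa]

Rule 1 Intervocalic Lenition: [vabugivwa] → [vavuhivwa]
Rule 2 Nasal Place Assimilation: no change — [vavuhivwa]
Rule 3 Medial Vowel Deletion: [vavuhivwa] → [vavhivwa]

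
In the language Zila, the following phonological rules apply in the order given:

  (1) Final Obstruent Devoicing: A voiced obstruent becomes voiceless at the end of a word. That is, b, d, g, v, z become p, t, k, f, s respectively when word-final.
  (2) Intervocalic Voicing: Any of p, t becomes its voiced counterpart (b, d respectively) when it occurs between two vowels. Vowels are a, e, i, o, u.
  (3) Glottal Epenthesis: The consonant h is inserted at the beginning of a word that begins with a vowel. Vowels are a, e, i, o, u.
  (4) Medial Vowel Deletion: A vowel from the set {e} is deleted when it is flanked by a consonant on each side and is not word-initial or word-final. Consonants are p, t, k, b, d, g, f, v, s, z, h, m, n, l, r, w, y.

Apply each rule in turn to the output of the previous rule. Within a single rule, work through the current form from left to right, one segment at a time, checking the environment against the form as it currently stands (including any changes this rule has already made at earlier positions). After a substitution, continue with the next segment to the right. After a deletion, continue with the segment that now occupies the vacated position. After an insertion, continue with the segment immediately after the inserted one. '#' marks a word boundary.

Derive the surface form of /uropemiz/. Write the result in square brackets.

[hurobmis]

(1) Final Obstruent Devoicing: [uropemiz] → [uropemis]
(2) Intervocalic Voicing: [uropemis] → [urobemis]
(3) Glottal Epenthesis: [urobemis] → [hurobemis]
(4) Medial Vowel Deletion: [hurobemis] → [hurobmis]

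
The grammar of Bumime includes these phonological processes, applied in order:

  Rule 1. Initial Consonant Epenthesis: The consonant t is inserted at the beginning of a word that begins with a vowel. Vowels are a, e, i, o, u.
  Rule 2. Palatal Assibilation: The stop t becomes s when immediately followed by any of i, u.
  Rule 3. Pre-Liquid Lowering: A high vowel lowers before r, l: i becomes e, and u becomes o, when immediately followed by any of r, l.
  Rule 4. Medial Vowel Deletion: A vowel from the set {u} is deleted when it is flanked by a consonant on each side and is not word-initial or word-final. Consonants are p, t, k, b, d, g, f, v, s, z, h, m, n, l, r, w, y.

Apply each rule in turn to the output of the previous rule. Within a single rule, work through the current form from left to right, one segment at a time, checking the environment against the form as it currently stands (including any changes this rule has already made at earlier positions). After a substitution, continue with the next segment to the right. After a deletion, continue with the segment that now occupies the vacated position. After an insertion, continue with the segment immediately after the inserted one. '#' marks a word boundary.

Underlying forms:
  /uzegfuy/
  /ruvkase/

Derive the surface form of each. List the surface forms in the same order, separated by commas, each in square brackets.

[szegfy], [rvkase]

/uzegfuy/:
  Rule 1 Initial Consonant Epenthesis: [uzegfuy] → [tuzegfuy]
  Rule 2 Palatal Assibilation: [tuzegfuy] → [suzegfuy]
  Rule 3 Pre-Liquid Lowering: no change — [suzegfuy]
  Rule 4 Medial Vowel Deletion: [suzegfuy] → [szegfy]
/ruvkase/:
  Rule 1 Initial Consonant Epenthesis: no change — [ruvkase]
  Rule 2 Palatal Assibilation: no change — [ruvkase]
  Rule 3 Pre-Liquid Lowering: no change — [ruvkase]
  Rule 4 Medial Vowel Deletion: [ruvkase] → [rvkase]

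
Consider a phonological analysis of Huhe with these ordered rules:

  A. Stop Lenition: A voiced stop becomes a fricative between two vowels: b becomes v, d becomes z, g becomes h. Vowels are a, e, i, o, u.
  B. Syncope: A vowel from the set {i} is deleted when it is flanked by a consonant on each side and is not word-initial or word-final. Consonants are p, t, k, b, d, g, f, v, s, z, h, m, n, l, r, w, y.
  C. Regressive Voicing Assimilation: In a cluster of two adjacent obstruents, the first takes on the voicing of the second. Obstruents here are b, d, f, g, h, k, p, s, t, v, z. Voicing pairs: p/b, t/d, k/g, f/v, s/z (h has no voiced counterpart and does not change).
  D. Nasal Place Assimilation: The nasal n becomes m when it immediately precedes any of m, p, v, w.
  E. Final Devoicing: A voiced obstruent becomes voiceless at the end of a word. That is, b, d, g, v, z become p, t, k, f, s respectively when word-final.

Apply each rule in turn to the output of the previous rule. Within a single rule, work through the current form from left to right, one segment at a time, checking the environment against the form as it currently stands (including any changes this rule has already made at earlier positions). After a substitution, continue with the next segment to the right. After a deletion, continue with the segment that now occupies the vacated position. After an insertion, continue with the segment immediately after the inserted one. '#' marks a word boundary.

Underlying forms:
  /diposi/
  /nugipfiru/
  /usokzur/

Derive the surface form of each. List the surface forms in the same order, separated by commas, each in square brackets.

[tposi], [nuhpfru], [usogzur]

/diposi/:
  A Stop Lenition: no change — [diposi]
  B Syncope: [diposi] → [dposi]
  C Regressive Voicing Assimilation: [dposi] → [tposi]
  D Nasal Place Assimilation: no change — [tposi]
  E Final Devoicing: no change — [tposi]
/nugipfiru/:
  A Stop Lenition: [nugipfiru] → [nuhipfiru]
  B Syncope: [nuhipfiru] → [nuhpfru]
  C Regressive Voicing Assimilation: no change — [nuhpfru]
  D Nasal Place Assimilation: no change — [nuhpfru]
  E Final Devoicing: no change — [nuhpfru]
/usokzur/:
  A Stop Lenition: no change — [usokzur]
  B Syncope: no change — [usokzur]
  C Regressive Voicing Assimilation: [usokzur] → [usogzur]
  D Nasal Place Assimilation: no change — [usogzur]
  E Final Devoicing: no change — [usogzur]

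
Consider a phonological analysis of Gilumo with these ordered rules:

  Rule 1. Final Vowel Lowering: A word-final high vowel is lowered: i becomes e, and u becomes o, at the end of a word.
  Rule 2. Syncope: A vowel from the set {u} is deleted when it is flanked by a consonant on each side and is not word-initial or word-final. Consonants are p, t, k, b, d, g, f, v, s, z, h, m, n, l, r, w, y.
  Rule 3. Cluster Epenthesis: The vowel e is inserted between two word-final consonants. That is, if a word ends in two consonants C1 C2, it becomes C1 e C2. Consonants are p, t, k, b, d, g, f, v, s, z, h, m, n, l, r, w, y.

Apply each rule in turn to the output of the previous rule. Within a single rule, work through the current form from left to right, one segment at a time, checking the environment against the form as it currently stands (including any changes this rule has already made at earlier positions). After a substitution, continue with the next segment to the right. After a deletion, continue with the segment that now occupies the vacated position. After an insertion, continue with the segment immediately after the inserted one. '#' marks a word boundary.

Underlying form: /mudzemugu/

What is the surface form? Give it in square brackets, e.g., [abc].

[mdzemgo]

Rule 1 Final Vowel Lowering: [mudzemugu] → [mudzemugo]
Rule 2 Syncope: [mudzemugo] → [mdzemgo]
Rule 3 Cluster Epenthesis: no change — [mdzemgo]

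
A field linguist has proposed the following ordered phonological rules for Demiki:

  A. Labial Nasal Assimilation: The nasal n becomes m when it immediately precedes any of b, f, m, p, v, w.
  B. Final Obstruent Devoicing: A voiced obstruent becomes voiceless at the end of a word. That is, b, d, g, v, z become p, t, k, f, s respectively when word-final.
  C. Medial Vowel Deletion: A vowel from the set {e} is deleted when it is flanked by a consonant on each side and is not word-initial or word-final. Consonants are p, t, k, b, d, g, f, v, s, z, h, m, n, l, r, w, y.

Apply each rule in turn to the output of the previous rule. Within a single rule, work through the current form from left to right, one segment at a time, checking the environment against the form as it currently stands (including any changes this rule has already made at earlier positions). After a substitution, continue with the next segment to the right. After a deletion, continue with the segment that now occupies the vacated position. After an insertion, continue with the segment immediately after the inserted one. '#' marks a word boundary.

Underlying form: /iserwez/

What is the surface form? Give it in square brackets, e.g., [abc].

[isrws]

A Labial Nasal Assimilation: no change — [iserwez]
B Final Obstruent Devoicing: [iserwez] → [iserwes]
C Medial Vowel Deletion: [iserwes] → [isrws]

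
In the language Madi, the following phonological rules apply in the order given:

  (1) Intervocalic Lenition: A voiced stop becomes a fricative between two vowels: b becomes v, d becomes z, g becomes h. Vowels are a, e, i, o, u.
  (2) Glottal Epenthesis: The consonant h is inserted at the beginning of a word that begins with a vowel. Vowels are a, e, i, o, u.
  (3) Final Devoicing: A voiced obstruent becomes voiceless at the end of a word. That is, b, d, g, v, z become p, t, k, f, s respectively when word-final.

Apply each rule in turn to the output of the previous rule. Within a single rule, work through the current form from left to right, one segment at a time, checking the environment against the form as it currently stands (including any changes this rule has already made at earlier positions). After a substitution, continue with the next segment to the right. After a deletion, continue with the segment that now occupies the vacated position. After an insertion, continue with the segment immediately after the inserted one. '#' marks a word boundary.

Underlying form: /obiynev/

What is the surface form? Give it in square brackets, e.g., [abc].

[hoviynef]

(1) Intervocalic Lenition: [obiynev] → [oviynev]
(2) Glottal Epenthesis: [oviynev] → [hoviynev]
(3) Final Devoicing: [hoviynev] → [hoviynef]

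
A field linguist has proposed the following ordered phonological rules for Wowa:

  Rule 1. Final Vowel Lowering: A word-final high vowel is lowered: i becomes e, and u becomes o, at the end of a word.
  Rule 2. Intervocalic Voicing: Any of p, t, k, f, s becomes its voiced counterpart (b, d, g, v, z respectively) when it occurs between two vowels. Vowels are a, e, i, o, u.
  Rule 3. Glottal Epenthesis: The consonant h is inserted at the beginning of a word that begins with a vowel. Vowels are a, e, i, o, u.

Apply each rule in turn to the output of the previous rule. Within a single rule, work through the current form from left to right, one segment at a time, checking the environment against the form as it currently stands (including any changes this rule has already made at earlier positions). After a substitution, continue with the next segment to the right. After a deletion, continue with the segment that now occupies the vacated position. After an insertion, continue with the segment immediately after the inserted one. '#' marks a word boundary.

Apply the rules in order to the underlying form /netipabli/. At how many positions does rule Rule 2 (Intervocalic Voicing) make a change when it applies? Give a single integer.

Rule 1 Final Vowel Lowering: [netipabli] → [netipable]
Rule 2 Intervocalic Voicing: [netipable] → [nedibable]
Rule 3 Glottal Epenthesis: no change — [nedibable]
Rule Rule 2 changed 2 position(s).

2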